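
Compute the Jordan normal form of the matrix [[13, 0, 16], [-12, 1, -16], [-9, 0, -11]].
J = [[1, 1, 0], [0, 1, 0], [0, 0, 1]]

The characteristic polynomial is det(xI - A) = (x - 1)^3, so the eigenvalues are 1 (algebraic multiplicity 3).

For λ = 1: rank(A - I) = 1, rank((A - I)^2) = 0. The eigenspace has dimension 3 - 1 = 2, so there are 2 Jordan blocks; the rank sequence gives block sizes [2, 1].

Assembling the blocks gives the Jordan form J above.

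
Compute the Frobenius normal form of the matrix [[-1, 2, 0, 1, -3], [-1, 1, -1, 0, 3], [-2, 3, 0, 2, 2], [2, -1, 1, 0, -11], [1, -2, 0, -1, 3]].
R = [[0, 0, 0, 0, 0], [1, 0, 0, 0, -9], [0, 1, 0, 0, -3], [0, 0, 1, 0, 2], [0, 0, 0, 1, 3]]

The invariant factors of A (the non-unit diagonal entries of the Smith normal form of xI - A over ℚ[x]) are x(x - 3)(x^3 - 2x - 3), each dividing the next. The characteristic polynomial is their product, x(x - 3)(x^3 - 2x - 3).

The rational canonical form is the block-diagonal matrix of companion matrices C(f_i):
R = [[0, 0, 0, 0, 0], [1, 0, 0, 0, -9], [0, 1, 0, 0, -3], [0, 0, 1, 0, 2], [0, 0, 0, 1, 3]].

Note the characteristic polynomial does not split into linear factors over ℚ, so A has no Jordan form over ℚ; the rational canonical form exists over any field.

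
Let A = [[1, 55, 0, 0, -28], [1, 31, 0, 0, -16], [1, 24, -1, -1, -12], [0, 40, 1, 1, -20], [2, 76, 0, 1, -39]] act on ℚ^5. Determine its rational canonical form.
R = [[0, 0, 0, 0, -12], [1, 0, 0, 0, -28], [0, 1, 0, 0, -32], [0, 0, 1, 0, -20], [0, 0, 0, 1, -7]]

The invariant factors of A (the non-unit diagonal entries of the Smith normal form of xI - A over ℚ[x]) are (x + 3)(x^2 + 2x + 2)^2, each dividing the next. The characteristic polynomial is their product, (x + 3)(x^2 + 2x + 2)^2.

The rational canonical form is the block-diagonal matrix of companion matrices C(f_i):
R = [[0, 0, 0, 0, -12], [1, 0, 0, 0, -28], [0, 1, 0, 0, -32], [0, 0, 1, 0, -20], [0, 0, 0, 1, -7]].

Note the characteristic polynomial does not split into linear factors over ℚ, so A has no Jordan form over ℚ; the rational canonical form exists over any field.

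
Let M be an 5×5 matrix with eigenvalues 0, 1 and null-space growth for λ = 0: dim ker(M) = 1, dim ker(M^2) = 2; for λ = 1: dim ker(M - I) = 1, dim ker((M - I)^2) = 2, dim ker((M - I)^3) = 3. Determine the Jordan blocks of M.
Jordan blocks: (0, 2), (1, 3)

λ = 0: successive nullity increments [1, 1] count blocks of size ≥ k; block sizes are [2].
λ = 1: successive nullity increments [1, 1, 1] count blocks of size ≥ k; block sizes are [3].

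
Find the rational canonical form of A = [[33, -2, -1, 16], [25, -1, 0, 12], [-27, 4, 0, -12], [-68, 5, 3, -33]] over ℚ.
R = [[0, 0, 0, 3], [1, 0, 0, 5], [0, 1, 0, 2], [0, 0, 1, -1]]

The invariant factors of A (the non-unit diagonal entries of the Smith normal form of xI - A over ℚ[x]) are (x + 1)(x^3 - 2x - 3), each dividing the next. The characteristic polynomial is their product, (x + 1)(x^3 - 2x - 3).

The rational canonical form is the block-diagonal matrix of companion matrices C(f_i):
R = [[0, 0, 0, 3], [1, 0, 0, 5], [0, 1, 0, 2], [0, 0, 1, -1]].

Note the characteristic polynomial does not split into linear factors over ℚ, so A has no Jordan form over ℚ; the rational canonical form exists over any field.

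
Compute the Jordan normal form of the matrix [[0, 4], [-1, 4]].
The characteristic polynomial is det(xI - A) = (x - 2)^2, so the eigenvalues are 2 (algebraic multiplicity 2).

For λ = 2: rank(A - 2I) = 1, rank((A - 2I)^2) = 0. The eigenspace has dimension 2 - 1 = 1, so there is 1 Jordan block; the rank sequence gives block sizes [2].

Assembling the blocks gives the Jordan form J above.

J = [[2, 1], [0, 2]]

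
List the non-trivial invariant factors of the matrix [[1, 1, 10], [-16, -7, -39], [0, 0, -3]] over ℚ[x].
(x + 3)^3

The Jordan structure of A has elementary divisors (x + 3)^3. Arranging the block sizes at each eigenvalue in decreasing order and taking row products gives the invariant factors.

Invariant factors (smallest first, each dividing the next): (x + 3)^3.

Check: the last factor (x + 3)^3 is the minimal polynomial, and the product (x + 3)^3 is the characteristic polynomial.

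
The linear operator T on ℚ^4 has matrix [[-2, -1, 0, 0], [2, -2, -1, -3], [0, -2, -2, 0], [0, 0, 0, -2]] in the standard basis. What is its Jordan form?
The characteristic polynomial is det(xI - A) = (x + 2)^4, so the eigenvalues are -2 (algebraic multiplicity 4).

For λ = -2: rank(A + 2I) = 2, rank((A + 2I)^2) = 1, rank((A + 2I)^3) = 0. The eigenspace has dimension 4 - 2 = 2, so there are 2 Jordan blocks; the rank sequence gives block sizes [3, 1].

Assembling the blocks gives the Jordan form J above.

J = [[-2, 1, 0, 0], [0, -2, 1, 0], [0, 0, -2, 0], [0, 0, 0, -2]]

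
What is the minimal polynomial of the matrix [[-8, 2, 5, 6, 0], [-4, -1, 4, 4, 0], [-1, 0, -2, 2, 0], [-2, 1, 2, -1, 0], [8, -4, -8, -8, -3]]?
m_A(x) = (x + 3)^2

The characteristic polynomial factors as (x + 3)^5. The minimal polynomial is ∏(x - λ)^{k_λ} where k_λ is the size of the largest Jordan block at λ.

For λ = -3: rank(A + 3I) = 2, and the largest Jordan block has size 2 (the smallest k with rank((A + 3I)^k) = rank((A + 3I)^(k+1))).

So m_A(x) = (x + 3)^2.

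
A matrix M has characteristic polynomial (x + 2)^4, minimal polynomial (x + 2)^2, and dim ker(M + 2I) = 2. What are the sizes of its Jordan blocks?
Jordan blocks: (-2, 2), (-2, 2)

λ = -2: algebraic multiplicity 4 (exponent in χ_M), largest block size 2 (exponent in m_M), 2 blocks (geometric multiplicity). These force block sizes [2, 2].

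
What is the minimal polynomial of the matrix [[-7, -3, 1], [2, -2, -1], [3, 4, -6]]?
m_A(x) = (x + 5)^3

The characteristic polynomial factors as (x + 5)^3. The minimal polynomial is ∏(x - λ)^{k_λ} where k_λ is the size of the largest Jordan block at λ.

For λ = -5: rank(A + 5I) = 2, and the largest Jordan block has size 3 (the smallest k with rank((A + 5I)^k) = rank((A + 5I)^(k+1))).

So m_A(x) = (x + 5)^3.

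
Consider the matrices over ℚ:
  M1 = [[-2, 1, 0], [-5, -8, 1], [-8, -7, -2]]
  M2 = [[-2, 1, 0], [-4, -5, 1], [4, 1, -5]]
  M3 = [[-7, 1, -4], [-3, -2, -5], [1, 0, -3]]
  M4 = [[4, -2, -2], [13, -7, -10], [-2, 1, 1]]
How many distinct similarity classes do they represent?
2 classes: {M1, M2, M3}, {M4}

Characteristic polynomials: χ_{M1} = (x + 4)^3, χ_{M2} = (x + 4)^3, χ_{M3} = (x + 4)^3, χ_{M4} = x(x + 1)^2.

{M1, M2, M3}: invariant factors (x + 4)^3.

{M4}: invariant factors x(x + 1)^2.

Matrices are similar if and only if their invariant-factor lists agree; the partition into similarity classes is {M1, M2, M3}, {M4}.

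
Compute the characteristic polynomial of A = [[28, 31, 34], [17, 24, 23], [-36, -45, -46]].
xI - A = [[x - 28, -31, -34], [-17, x - 24, -23], [36, 45, x + 46]].

Expanding det(xI - A) along the first row:
det(xI - A) = + (x - 28)·det([[x - 24, -23], [45, x + 46]]) - (-31)·det([[-17, -23], [36, x + 46]]) + (-34)·det([[-17, x - 24], [36, 45]]).

Evaluating gives χ_A(x) = x^3 - 6x^2 + 12x - 8 = (x - 2)^3.

χ_A(x) = (x - 2)^3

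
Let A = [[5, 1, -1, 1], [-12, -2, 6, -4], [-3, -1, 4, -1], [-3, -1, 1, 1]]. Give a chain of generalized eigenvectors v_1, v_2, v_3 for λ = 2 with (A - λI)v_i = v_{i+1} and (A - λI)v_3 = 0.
We seek v_1 ∈ ker((A - 2I)^3) \ ker((A - 2I)^2), then set v_{i+1} = (A - 2I) v_i.

One such chain is v_1 = [[0, 1, 1, 0]]^T, v_2 = [[0, 2, 1, 0]]^T, v_3 = [[1, -2, 0, -1]]^T. Check: (A - 2I) v_3 = [[0, 0, 0, 0]]^T = 0.

v_1 = [[0, 1, 1, 0]]^T, v_2 = [[0, 2, 1, 0]]^T, v_3 = [[1, -2, 0, -1]]^T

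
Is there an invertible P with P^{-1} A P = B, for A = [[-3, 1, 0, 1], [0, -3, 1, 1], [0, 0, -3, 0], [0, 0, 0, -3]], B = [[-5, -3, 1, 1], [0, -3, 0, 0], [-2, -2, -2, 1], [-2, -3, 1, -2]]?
Yes.

Two matrices over a field are similar if and only if they have the same invariant factors.

Both A and B have characteristic polynomial (x + 3)^4 and minimal polynomial (x + 3)^3. Computing further, both have invariant factors x + 3, (x + 3)^3. Hence A and B are similar.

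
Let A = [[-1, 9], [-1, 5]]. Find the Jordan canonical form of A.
J = [[2, 1], [0, 2]]

The characteristic polynomial is det(xI - A) = (x - 2)^2, so the eigenvalues are 2 (algebraic multiplicity 2).

For λ = 2: rank(A - 2I) = 1, rank((A - 2I)^2) = 0. The eigenspace has dimension 2 - 1 = 1, so there is 1 Jordan block; the rank sequence gives block sizes [2].

Assembling the blocks gives the Jordan form J above.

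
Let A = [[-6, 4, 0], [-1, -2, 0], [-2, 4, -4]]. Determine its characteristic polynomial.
χ_A(x) = (x + 4)^3

xI - A = [[x + 6, -4, 0], [1, x + 2, 0], [2, -4, x + 4]].

Expanding det(xI - A) along the first row:
det(xI - A) = + (x + 6)·det([[x + 2, 0], [-4, x + 4]]) - (-4)·det([[1, 0], [2, x + 4]]) + (0)·det([[1, x + 2], [2, -4]]).

Evaluating gives χ_A(x) = x^3 + 12x^2 + 48x + 64 = (x + 4)^3.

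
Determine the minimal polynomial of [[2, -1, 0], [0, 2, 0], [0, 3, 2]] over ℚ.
The characteristic polynomial factors as (x - 2)^3. The minimal polynomial is ∏(x - λ)^{k_λ} where k_λ is the size of the largest Jordan block at λ.

For λ = 2: rank(A - 2I) = 1, and the largest Jordan block has size 2 (the smallest k with rank((A - 2I)^k) = rank((A - 2I)^(k+1))).

So m_A(x) = (x - 2)^2.

m_A(x) = (x - 2)^2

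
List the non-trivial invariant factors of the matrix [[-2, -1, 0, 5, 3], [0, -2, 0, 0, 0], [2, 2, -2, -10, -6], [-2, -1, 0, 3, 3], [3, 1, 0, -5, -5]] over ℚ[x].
The Jordan structure of A has elementary divisors (x + 2), (x + 2), (x + 2), (x + 1)^2. Arranging the block sizes at each eigenvalue in decreasing order and taking row products gives the invariant factors.

Invariant factors (smallest first, each dividing the next): x + 2, x + 2, (x + 1)^2(x + 2).

Check: the last factor (x + 1)^2(x + 2) is the minimal polynomial, and the product (x + 1)^2(x + 2)^3 is the characteristic polynomial.

x + 2, x + 2, (x + 1)^2(x + 2)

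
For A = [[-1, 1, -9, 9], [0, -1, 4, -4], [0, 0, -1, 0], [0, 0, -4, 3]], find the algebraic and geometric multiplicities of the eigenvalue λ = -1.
The characteristic polynomial is (x - 3)(x + 1)^3, so the factor x + 1 appears with exponent 3: the algebraic multiplicity is 3.

rank(A + I) = 2, so the eigenspace has dimension 4 - 2 = 2: the geometric multiplicity is 2.

Since 2 < 3, A is not diagonalizable.

algebraic multiplicity 3, geometric multiplicity 2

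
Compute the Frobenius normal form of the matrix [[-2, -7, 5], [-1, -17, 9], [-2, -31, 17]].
R = [[0, 0, 12], [1, 0, 7], [0, 1, -2]]

The invariant factors of A (the non-unit diagonal entries of the Smith normal form of xI - A over ℚ[x]) are (x + 3)(x^2 - x - 4), each dividing the next. The characteristic polynomial is their product, (x + 3)(x^2 - x - 4).

The rational canonical form is the block-diagonal matrix of companion matrices C(f_i):
R = [[0, 0, 12], [1, 0, 7], [0, 1, -2]].

Note the characteristic polynomial does not split into linear factors over ℚ, so A has no Jordan form over ℚ; the rational canonical form exists over any field.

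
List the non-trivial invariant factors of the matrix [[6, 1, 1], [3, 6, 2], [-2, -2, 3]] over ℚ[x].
The Jordan structure of A has elementary divisors (x - 5)^3. Arranging the block sizes at each eigenvalue in decreasing order and taking row products gives the invariant factors.

Invariant factors (smallest first, each dividing the next): (x - 5)^3.

Check: the last factor (x - 5)^3 is the minimal polynomial, and the product (x - 5)^3 is the characteristic polynomial.

(x - 5)^3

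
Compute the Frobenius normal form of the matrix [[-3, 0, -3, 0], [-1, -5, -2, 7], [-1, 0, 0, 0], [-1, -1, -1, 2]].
R = [[0, 3, 0, 0], [1, -3, 0, 0], [0, 0, 0, 3], [0, 0, 1, -3]]

The invariant factors of A (the non-unit diagonal entries of the Smith normal form of xI - A over ℚ[x]) are x^2 + 3x - 3, x^2 + 3x - 3, each dividing the next. The characteristic polynomial is their product, (x^2 + 3x - 3)^2.

The rational canonical form is the block-diagonal matrix of companion matrices C(f_i):
R = [[0, 3, 0, 0], [1, -3, 0, 0], [0, 0, 0, 3], [0, 0, 1, -3]].

Note the characteristic polynomial does not split into linear factors over ℚ, so A has no Jordan form over ℚ; the rational canonical form exists over any field.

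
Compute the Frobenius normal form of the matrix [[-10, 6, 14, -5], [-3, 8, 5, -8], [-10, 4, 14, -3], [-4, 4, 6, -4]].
R = [[0, 2, 0, 0], [1, 4, 0, 0], [0, 0, 0, 2], [0, 0, 1, 4]]

The invariant factors of A (the non-unit diagonal entries of the Smith normal form of xI - A over ℚ[x]) are x^2 - 4x - 2, x^2 - 4x - 2, each dividing the next. The characteristic polynomial is their product, (x^2 - 4x - 2)^2.

The rational canonical form is the block-diagonal matrix of companion matrices C(f_i):
R = [[0, 2, 0, 0], [1, 4, 0, 0], [0, 0, 0, 2], [0, 0, 1, 4]].

Note the characteristic polynomial does not split into linear factors over ℚ, so A has no Jordan form over ℚ; the rational canonical form exists over any field.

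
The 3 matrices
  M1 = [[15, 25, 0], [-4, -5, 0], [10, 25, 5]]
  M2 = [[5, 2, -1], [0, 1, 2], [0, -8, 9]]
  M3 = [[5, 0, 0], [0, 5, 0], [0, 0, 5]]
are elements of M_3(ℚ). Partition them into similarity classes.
2 classes: {M1, M2}, {M3}

Characteristic polynomials: χ_{M1} = (x - 5)^3, χ_{M2} = (x - 5)^3, χ_{M3} = (x - 5)^3.

{M1, M2}: invariant factors x - 5, (x - 5)^2.

{M3}: invariant factors x - 5, x - 5, x - 5.

Matrices are similar if and only if their invariant-factor lists agree; the partition into similarity classes is {M1, M2}, {M3}.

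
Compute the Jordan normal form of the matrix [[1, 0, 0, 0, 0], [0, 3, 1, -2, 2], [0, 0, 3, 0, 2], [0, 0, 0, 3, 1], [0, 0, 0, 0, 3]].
The characteristic polynomial is det(xI - A) = (x - 3)^4(x - 1), so the eigenvalues are 1 (algebraic multiplicity 1), 3 (algebraic multiplicity 4).

For λ = 1: algebraic multiplicity 1 gives one 1×1 block.

For λ = 3: rank(A - 3I) = 3, rank((A - 3I)^2) = 1. The eigenspace has dimension 5 - 3 = 2, so there are 2 Jordan blocks; the rank sequence gives block sizes [2, 2].

Assembling the blocks gives the Jordan form J above.

J = [[1, 0, 0, 0, 0], [0, 3, 1, 0, 0], [0, 0, 3, 0, 0], [0, 0, 0, 3, 1], [0, 0, 0, 0, 3]]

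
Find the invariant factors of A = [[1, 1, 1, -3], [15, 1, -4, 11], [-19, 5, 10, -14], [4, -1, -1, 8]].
(x - 5)^2, (x - 5)^2

The Jordan structure of A has elementary divisors (x - 5)^2, (x - 5)^2. Arranging the block sizes at each eigenvalue in decreasing order and taking row products gives the invariant factors.

Invariant factors (smallest first, each dividing the next): (x - 5)^2, (x - 5)^2.

Check: the last factor (x - 5)^2 is the minimal polynomial, and the product (x - 5)^4 is the characteristic polynomial.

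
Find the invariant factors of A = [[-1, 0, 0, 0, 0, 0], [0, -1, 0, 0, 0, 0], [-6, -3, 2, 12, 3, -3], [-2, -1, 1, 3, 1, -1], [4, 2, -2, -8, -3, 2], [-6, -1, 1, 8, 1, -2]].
The Jordan structure of A has elementary divisors (x + 1), (x + 1), (x + 1), (x + 1), (x - 1)^2. Arranging the block sizes at each eigenvalue in decreasing order and taking row products gives the invariant factors.

Invariant factors (smallest first, each dividing the next): x + 1, x + 1, x + 1, (x - 1)^2(x + 1).

Check: the last factor (x - 1)^2(x + 1) is the minimal polynomial, and the product (x - 1)^2(x + 1)^4 is the characteristic polynomial.

x + 1, x + 1, x + 1, (x - 1)^2(x + 1)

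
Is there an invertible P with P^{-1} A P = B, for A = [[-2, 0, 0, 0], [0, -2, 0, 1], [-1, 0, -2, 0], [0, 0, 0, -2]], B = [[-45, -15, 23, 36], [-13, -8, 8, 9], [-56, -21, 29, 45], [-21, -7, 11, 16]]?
Two matrices over a field are similar if and only if they have the same invariant factors.

Both A and B have characteristic polynomial (x + 2)^4 and minimal polynomial (x + 2)^2. Computing further, both have invariant factors (x + 2)^2, (x + 2)^2. Hence A and B are similar.

Yes.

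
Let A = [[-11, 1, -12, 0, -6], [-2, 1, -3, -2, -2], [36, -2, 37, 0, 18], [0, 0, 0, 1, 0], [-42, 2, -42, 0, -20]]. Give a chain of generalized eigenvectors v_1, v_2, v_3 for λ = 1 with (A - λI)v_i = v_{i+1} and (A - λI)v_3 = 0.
v_1 = [[-1, 0, 3, 0, -4]]^T, v_2 = [[0, 1, 0, 0, 0]]^T, v_3 = [[1, 0, -2, 0, 2]]^T

We seek v_1 ∈ ker((A - I)^3) \ ker((A - I)^2), then set v_{i+1} = (A - I) v_i.

One such chain is v_1 = [[-1, 0, 3, 0, -4]]^T, v_2 = [[0, 1, 0, 0, 0]]^T, v_3 = [[1, 0, -2, 0, 2]]^T. Check: (A - I) v_3 = [[0, 0, 0, 0, 0]]^T = 0.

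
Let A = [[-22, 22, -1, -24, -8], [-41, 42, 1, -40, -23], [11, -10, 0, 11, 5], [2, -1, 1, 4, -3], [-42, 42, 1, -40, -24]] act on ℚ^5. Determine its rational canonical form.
R = [[0, 0, 0, 0, 32], [1, 0, 0, 0, 0], [0, 1, 0, 0, 10], [0, 0, 1, 0, -5], [0, 0, 0, 1, 0]]

The invariant factors of A (the non-unit diagonal entries of the Smith normal form of xI - A over ℚ[x]) are (x - 2)(x^2 + x + 4)^2, each dividing the next. The characteristic polynomial is their product, (x - 2)(x^2 + x + 4)^2.

The rational canonical form is the block-diagonal matrix of companion matrices C(f_i):
R = [[0, 0, 0, 0, 32], [1, 0, 0, 0, 0], [0, 1, 0, 0, 10], [0, 0, 1, 0, -5], [0, 0, 0, 1, 0]].

Note the characteristic polynomial does not split into linear factors over ℚ, so A has no Jordan form over ℚ; the rational canonical form exists over any field.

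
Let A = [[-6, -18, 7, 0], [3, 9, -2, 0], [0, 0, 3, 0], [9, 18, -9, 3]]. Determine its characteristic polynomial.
χ_A(x) = x(x - 3)^3

xI - A = [[x + 6, 18, -7, 0], [-3, x - 9, 2, 0], [0, 0, x - 3, 0], [-9, -18, 9, x - 3]].

Expanding det(xI - A) along the first row:
det(xI - A) = + (x + 6)·det([[x - 9, 2, 0], [0, x - 3, 0], [-18, 9, x - 3]]) - (18)·det([[-3, 2, 0], [0, x - 3, 0], [-9, 9, x - 3]]) + (-7)·det([[-3, x - 9, 0], [0, 0, 0], [-9, -18, x - 3]]) - (0)·det([[-3, x - 9, 2], [0, 0, x - 3], [-9, -18, 9]]).

Evaluating gives χ_A(x) = x^4 - 9x^3 + 27x^2 - 27x = x(x - 3)^3.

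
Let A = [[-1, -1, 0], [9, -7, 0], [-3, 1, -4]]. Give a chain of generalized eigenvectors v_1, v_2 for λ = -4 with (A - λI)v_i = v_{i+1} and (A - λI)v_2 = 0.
v_1 = [[1, 2, -1]]^T, v_2 = [[1, 3, -1]]^T

We seek v_1 ∈ ker((A + 4I)^2) \ ker(A + 4I), then set v_{i+1} = (A + 4I) v_i.

One such chain is v_1 = [[1, 2, -1]]^T, v_2 = [[1, 3, -1]]^T. Check: (A + 4I) v_2 = [[0, 0, 0]]^T = 0.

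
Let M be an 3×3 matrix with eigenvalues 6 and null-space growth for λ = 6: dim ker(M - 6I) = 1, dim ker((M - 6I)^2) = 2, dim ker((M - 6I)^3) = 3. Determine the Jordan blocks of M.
λ = 6: successive nullity increments [1, 1, 1] count blocks of size ≥ k; block sizes are [3].

Jordan blocks: (6, 3)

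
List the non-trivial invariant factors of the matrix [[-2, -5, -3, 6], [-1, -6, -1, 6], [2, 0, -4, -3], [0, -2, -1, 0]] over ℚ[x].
The Jordan structure of A has elementary divisors (x + 3)^3, (x + 3). Arranging the block sizes at each eigenvalue in decreasing order and taking row products gives the invariant factors.

Invariant factors (smallest first, each dividing the next): x + 3, (x + 3)^3.

Check: the last factor (x + 3)^3 is the minimal polynomial, and the product (x + 3)^4 is the characteristic polynomial.

x + 3, (x + 3)^3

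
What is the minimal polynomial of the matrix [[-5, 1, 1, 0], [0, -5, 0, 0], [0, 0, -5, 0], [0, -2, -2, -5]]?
m_A(x) = (x + 5)^2

The characteristic polynomial factors as (x + 5)^4. The minimal polynomial is ∏(x - λ)^{k_λ} where k_λ is the size of the largest Jordan block at λ.

For λ = -5: rank(A + 5I) = 1, and the largest Jordan block has size 2 (the smallest k with rank((A + 5I)^k) = rank((A + 5I)^(k+1))).

So m_A(x) = (x + 5)^2.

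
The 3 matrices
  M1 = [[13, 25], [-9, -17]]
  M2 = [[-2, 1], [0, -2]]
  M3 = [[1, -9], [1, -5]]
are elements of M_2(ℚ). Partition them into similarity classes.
1 class: {M1, M2, M3}

Characteristic polynomials: χ_{M1} = (x + 2)^2, χ_{M2} = (x + 2)^2, χ_{M3} = (x + 2)^2.

{M1, M2, M3}: invariant factors (x + 2)^2.

Matrices are similar if and only if their invariant-factor lists agree; the partition into similarity classes is {M1, M2, M3}.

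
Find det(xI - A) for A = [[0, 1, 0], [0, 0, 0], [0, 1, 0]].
xI - A = [[x, -1, 0], [0, x, 0], [0, -1, x]].

Expanding det(xI - A) along the first row:
det(xI - A) = + (x)·det([[x, 0], [-1, x]]) - (-1)·det([[0, 0], [0, x]]) + (0)·det([[0, x], [0, -1]]).

Evaluating gives χ_A(x) = x^3.

χ_A(x) = x^3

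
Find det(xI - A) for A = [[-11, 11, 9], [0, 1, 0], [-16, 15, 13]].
xI - A = [[x + 11, -11, -9], [0, x - 1, 0], [16, -15, x - 13]].

Expanding det(xI - A) along the first row:
det(xI - A) = + (x + 11)·det([[x - 1, 0], [-15, x - 13]]) - (-11)·det([[0, 0], [16, x - 13]]) + (-9)·det([[0, x - 1], [16, -15]]).

Evaluating gives χ_A(x) = x^3 - 3x^2 + 3x - 1 = (x - 1)^3.

χ_A(x) = (x - 1)^3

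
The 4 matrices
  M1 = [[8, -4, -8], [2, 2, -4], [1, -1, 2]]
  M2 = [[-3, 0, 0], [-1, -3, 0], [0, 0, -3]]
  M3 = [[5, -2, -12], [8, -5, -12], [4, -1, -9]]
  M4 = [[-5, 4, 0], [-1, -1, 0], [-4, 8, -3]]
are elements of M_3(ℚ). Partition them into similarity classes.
2 classes: {M1}, {M2, M3, M4}

Characteristic polynomials: χ_{M1} = (x - 4)^3, χ_{M2} = (x + 3)^3, χ_{M3} = (x + 3)^3, χ_{M4} = (x + 3)^3.

{M1}: invariant factors x - 4, (x - 4)^2.

{M2, M3, M4}: invariant factors x + 3, (x + 3)^2.

Matrices are similar if and only if their invariant-factor lists agree; the partition into similarity classes is {M1}, {M2, M3, M4}.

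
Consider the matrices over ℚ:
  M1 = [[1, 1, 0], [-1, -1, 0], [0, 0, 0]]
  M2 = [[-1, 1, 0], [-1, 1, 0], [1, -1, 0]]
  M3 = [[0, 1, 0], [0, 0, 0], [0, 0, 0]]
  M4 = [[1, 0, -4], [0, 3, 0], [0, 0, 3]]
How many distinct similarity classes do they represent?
2 classes: {M1, M2, M3}, {M4}

Characteristic polynomials: χ_{M1} = x^3, χ_{M2} = x^3, χ_{M3} = x^3, χ_{M4} = (x - 3)^2(x - 1).

{M1, M2, M3}: invariant factors x, x^2.

{M4}: invariant factors x - 3, (x - 3)(x - 1).

Matrices are similar if and only if their invariant-factor lists agree; the partition into similarity classes is {M1, M2, M3}, {M4}.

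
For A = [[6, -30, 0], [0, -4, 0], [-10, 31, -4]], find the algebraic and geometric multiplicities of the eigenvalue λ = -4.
The characteristic polynomial is (x - 6)(x + 4)^2, so the factor x + 4 appears with exponent 2: the algebraic multiplicity is 2.

rank(A + 4I) = 2, so the eigenspace has dimension 3 - 2 = 1: the geometric multiplicity is 1.

Since 1 < 2, A is not diagonalizable.

algebraic multiplicity 2, geometric multiplicity 1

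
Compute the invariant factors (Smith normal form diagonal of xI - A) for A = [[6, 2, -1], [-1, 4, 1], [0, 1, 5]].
(x - 5)^3

The Jordan structure of A has elementary divisors (x - 5)^3. Arranging the block sizes at each eigenvalue in decreasing order and taking row products gives the invariant factors.

Invariant factors (smallest first, each dividing the next): (x - 5)^3.

Check: the last factor (x - 5)^3 is the minimal polynomial, and the product (x - 5)^3 is the characteristic polynomial.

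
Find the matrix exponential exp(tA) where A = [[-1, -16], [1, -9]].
A has Jordan form J = [[-5, 1], [0, -5]] with A = PJP^{-1}, so e^{tA} = P e^{tJ} P^{-1}.

For a Jordan block J_k(λ), e^{tJ_k(λ)} = e^{λt} · (I + tN + t^2 N^2/2! + ... + t^{k-1} N^{k-1}/(k-1)!) where N is the nilpotent superdiagonal part.

Assembling the blocks and conjugating back gives the entries of e^{tA} as shown above.

e^{tA} = [[(4*t + 1)*e^{-5*t}, -16*t*e^{-5*t}], [t*e^{-5*t}, (1 - 4*t)*e^{-5*t}]]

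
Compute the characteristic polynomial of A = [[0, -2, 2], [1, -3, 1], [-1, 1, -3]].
xI - A = [[x, 2, -2], [-1, x + 3, -1], [1, -1, x + 3]].

Expanding det(xI - A) along the first row:
det(xI - A) = + (x)·det([[x + 3, -1], [-1, x + 3]]) - (2)·det([[-1, -1], [1, x + 3]]) + (-2)·det([[-1, x + 3], [1, -1]]).

Evaluating gives χ_A(x) = x^3 + 6x^2 + 12x + 8 = (x + 2)^3.

χ_A(x) = (x + 2)^3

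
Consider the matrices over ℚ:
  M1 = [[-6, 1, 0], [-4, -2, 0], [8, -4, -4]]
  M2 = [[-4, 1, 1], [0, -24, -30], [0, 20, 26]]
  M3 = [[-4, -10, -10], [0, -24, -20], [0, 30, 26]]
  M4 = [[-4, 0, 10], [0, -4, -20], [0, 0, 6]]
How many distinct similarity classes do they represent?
Characteristic polynomials: χ_{M1} = (x + 4)^3, χ_{M2} = (x - 6)(x + 4)^2, χ_{M3} = (x - 6)(x + 4)^2, χ_{M4} = (x - 6)(x + 4)^2.

{M1}: invariant factors x + 4, (x + 4)^2.

{M2}: invariant factors (x - 6)(x + 4)^2.

{M3, M4}: invariant factors x + 4, (x - 6)(x + 4).

Matrices are similar if and only if their invariant-factor lists agree; the partition into similarity classes is {M1}, {M2}, {M3, M4}.

3 classes: {M1}, {M2}, {M3, M4}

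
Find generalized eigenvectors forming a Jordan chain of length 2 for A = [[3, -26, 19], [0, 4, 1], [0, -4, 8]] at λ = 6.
We seek v_1 ∈ ker((A - 6I)^2) \ ker(A - 6I), then set v_{i+1} = (A - 6I) v_i.

One such chain is v_1 = [[3, 2, 3]]^T, v_2 = [[-4, -1, -2]]^T. Check: (A - 6I) v_2 = [[0, 0, 0]]^T = 0.

v_1 = [[3, 2, 3]]^T, v_2 = [[-4, -1, -2]]^T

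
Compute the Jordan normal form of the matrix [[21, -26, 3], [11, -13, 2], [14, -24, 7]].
J = [[5, 1, 0], [0, 5, 1], [0, 0, 5]]

The characteristic polynomial is det(xI - A) = (x - 5)^3, so the eigenvalues are 5 (algebraic multiplicity 3).

For λ = 5: rank(A - 5I) = 2, rank((A - 5I)^2) = 1, rank((A - 5I)^3) = 0. The eigenspace has dimension 3 - 2 = 1, so there is 1 Jordan block; the rank sequence gives block sizes [3].

Assembling the blocks gives the Jordan form J above.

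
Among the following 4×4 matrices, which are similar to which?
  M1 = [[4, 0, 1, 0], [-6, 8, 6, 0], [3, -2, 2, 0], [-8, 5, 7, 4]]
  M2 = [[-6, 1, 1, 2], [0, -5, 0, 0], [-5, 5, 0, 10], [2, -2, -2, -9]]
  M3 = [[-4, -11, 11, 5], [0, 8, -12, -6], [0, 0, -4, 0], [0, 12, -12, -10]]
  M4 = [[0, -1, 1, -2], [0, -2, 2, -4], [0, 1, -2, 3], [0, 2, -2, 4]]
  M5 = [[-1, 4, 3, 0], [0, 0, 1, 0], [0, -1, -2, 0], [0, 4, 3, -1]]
5 classes: {M1}, {M2}, {M3}, {M4}, {M5}

Characteristic polynomials: χ_{M1} = (x - 5)^2(x - 4)^2, χ_{M2} = (x + 5)^4, χ_{M3} = (x - 2)(x + 4)^3, χ_{M4} = x^4, χ_{M5} = (x + 1)^4.

{M1}: invariant factors (x - 5)^2(x - 4)^2.

{M2}: invariant factors x + 5, x + 5, (x + 5)^2.

{M3}: invariant factors x + 4, (x - 2)(x + 4)^2.

{M4}: invariant factors x, x^3.

{M5}: invariant factors x + 1, (x + 1)^3.

Matrices are similar if and only if their invariant-factor lists agree; the partition into similarity classes is {M1}, {M2}, {M3}, {M4}, {M5}.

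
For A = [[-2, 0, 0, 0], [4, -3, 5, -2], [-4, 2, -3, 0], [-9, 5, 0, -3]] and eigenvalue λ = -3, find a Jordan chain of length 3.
v_1 = [[0, 0, 1, 2]]^T, v_2 = [[0, 1, 0, 0]]^T, v_3 = [[0, 0, 2, 5]]^T

We seek v_1 ∈ ker((A + 3I)^3) \ ker((A + 3I)^2), then set v_{i+1} = (A + 3I) v_i.

One such chain is v_1 = [[0, 0, 1, 2]]^T, v_2 = [[0, 1, 0, 0]]^T, v_3 = [[0, 0, 2, 5]]^T. Check: (A + 3I) v_3 = [[0, 0, 0, 0]]^T = 0.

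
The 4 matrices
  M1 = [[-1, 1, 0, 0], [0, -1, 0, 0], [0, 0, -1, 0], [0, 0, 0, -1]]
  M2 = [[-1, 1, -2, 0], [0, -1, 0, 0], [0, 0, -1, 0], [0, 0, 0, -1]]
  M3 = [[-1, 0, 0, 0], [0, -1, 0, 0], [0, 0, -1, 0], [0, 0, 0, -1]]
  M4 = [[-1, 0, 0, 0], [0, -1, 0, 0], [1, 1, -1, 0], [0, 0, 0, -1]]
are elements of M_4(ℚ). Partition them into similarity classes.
Characteristic polynomials: χ_{M1} = (x + 1)^4, χ_{M2} = (x + 1)^4, χ_{M3} = (x + 1)^4, χ_{M4} = (x + 1)^4.

{M1, M2, M4}: invariant factors x + 1, x + 1, (x + 1)^2.

{M3}: invariant factors x + 1, x + 1, x + 1, x + 1.

Matrices are similar if and only if their invariant-factor lists agree; the partition into similarity classes is {M1, M2, M4}, {M3}.

2 classes: {M1, M2, M4}, {M3}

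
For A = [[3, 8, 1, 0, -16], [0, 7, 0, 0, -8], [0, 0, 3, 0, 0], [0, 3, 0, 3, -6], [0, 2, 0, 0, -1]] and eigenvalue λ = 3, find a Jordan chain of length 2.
We seek v_1 ∈ ker((A - 3I)^2) \ ker(A - 3I), then set v_{i+1} = (A - 3I) v_i.

One such chain is v_1 = [[10, 4, 1, 4, 2]]^T, v_2 = [[1, 0, 0, 0, 0]]^T. Check: (A - 3I) v_2 = [[0, 0, 0, 0, 0]]^T = 0.

v_1 = [[10, 4, 1, 4, 2]]^T, v_2 = [[1, 0, 0, 0, 0]]^T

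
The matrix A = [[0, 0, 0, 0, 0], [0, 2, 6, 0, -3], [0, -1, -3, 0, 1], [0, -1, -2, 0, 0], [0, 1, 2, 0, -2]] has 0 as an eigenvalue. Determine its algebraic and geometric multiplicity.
The characteristic polynomial is x^2(x + 1)^3, so the factor x appears with exponent 2: the algebraic multiplicity is 2.

rank(A) = 3, so the eigenspace has dimension 5 - 3 = 2: the geometric multiplicity is 2.

algebraic multiplicity 2, geometric multiplicity 2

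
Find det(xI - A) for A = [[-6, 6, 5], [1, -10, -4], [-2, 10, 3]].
χ_A(x) = (x + 4)^2(x + 5)

xI - A = [[x + 6, -6, -5], [-1, x + 10, 4], [2, -10, x - 3]].

Expanding det(xI - A) along the first row:
det(xI - A) = + (x + 6)·det([[x + 10, 4], [-10, x - 3]]) - (-6)·det([[-1, 4], [2, x - 3]]) + (-5)·det([[-1, x + 10], [2, -10]]).

Evaluating gives χ_A(x) = x^3 + 13x^2 + 56x + 80 = (x + 4)^2(x + 5).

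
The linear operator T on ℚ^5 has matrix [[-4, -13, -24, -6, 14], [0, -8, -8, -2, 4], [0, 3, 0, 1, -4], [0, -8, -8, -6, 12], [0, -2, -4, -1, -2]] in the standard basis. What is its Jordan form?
J = [[-4, 1, 0, 0, 0], [0, -4, 0, 0, 0], [0, 0, -4, 1, 0], [0, 0, 0, -4, 0], [0, 0, 0, 0, -4]]

The characteristic polynomial is det(xI - A) = (x + 4)^5, so the eigenvalues are -4 (algebraic multiplicity 5).

For λ = -4: rank(A + 4I) = 2, rank((A + 4I)^2) = 0. The eigenspace has dimension 5 - 2 = 3, so there are 3 Jordan blocks; the rank sequence gives block sizes [2, 2, 1].

Assembling the blocks gives the Jordan form J above.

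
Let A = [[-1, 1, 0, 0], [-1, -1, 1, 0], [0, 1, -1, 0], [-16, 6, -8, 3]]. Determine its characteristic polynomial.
xI - A = [[x + 1, -1, 0, 0], [1, x + 1, -1, 0], [0, -1, x + 1, 0], [16, -6, 8, x - 3]].

Expanding det(xI - A) along the first row:
det(xI - A) = + (x + 1)·det([[x + 1, -1, 0], [-1, x + 1, 0], [-6, 8, x - 3]]) - (-1)·det([[1, -1, 0], [0, x + 1, 0], [16, 8, x - 3]]) + (0)·det([[1, x + 1, 0], [0, -1, 0], [16, -6, x - 3]]) - (0)·det([[1, x + 1, -1], [0, -1, x + 1], [16, -6, 8]]).

Evaluating gives χ_A(x) = x^4 - 6x^2 - 8x - 3 = (x - 3)(x + 1)^3.

χ_A(x) = (x - 3)(x + 1)^3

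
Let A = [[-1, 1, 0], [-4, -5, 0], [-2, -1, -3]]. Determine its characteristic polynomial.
χ_A(x) = (x + 3)^3

xI - A = [[x + 1, -1, 0], [4, x + 5, 0], [2, 1, x + 3]].

Expanding det(xI - A) along the first row:
det(xI - A) = + (x + 1)·det([[x + 5, 0], [1, x + 3]]) - (-1)·det([[4, 0], [2, x + 3]]) + (0)·det([[4, x + 5], [2, 1]]).

Evaluating gives χ_A(x) = x^3 + 9x^2 + 27x + 27 = (x + 3)^3.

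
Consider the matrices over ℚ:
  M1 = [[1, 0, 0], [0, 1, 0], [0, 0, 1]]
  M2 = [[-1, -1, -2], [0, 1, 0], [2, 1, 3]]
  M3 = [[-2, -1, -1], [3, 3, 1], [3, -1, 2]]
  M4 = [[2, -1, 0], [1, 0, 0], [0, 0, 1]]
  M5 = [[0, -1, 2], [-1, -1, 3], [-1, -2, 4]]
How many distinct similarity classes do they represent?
Characteristic polynomials: χ_{M1} = (x - 1)^3, χ_{M2} = (x - 1)^3, χ_{M3} = (x - 1)^3, χ_{M4} = (x - 1)^3, χ_{M5} = (x - 1)^3.

{M1}: invariant factors x - 1, x - 1, x - 1.

{M2, M4}: invariant factors x - 1, (x - 1)^2.

{M3, M5}: invariant factors (x - 1)^3.

Matrices are similar if and only if their invariant-factor lists agree; the partition into similarity classes is {M1}, {M2, M4}, {M3, M5}.

3 classes: {M1}, {M2, M4}, {M3, M5}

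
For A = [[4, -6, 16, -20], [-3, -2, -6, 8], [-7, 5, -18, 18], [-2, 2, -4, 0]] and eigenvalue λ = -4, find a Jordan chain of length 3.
We seek v_1 ∈ ker((A + 4I)^3) \ ker((A + 4I)^2), then set v_{i+1} = (A + 4I) v_i.

One such chain is v_1 = [[1, -1, -1, 0]]^T, v_2 = [[-2, 1, 2, 0]]^T, v_3 = [[10, -4, -9, -2]]^T. Check: (A + 4I) v_3 = [[0, 0, 0, 0]]^T = 0.

v_1 = [[1, -1, -1, 0]]^T, v_2 = [[-2, 1, 2, 0]]^T, v_3 = [[10, -4, -9, -2]]^T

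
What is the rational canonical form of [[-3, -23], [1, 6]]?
The invariant factors of A (the non-unit diagonal entries of the Smith normal form of xI - A over ℚ[x]) are x^2 - 3x + 5, each dividing the next. The characteristic polynomial is their product, x^2 - 3x + 5.

The rational canonical form is the block-diagonal matrix of companion matrices C(f_i):
R = [[0, -5], [1, 3]].

Note the characteristic polynomial does not split into linear factors over ℚ, so A has no Jordan form over ℚ; the rational canonical form exists over any field.

R = [[0, -5], [1, 3]]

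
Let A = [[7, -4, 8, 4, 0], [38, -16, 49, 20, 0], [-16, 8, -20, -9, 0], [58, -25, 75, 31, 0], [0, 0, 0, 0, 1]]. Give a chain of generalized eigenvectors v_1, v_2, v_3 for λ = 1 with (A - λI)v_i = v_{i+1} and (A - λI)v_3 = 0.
We seek v_1 ∈ ker((A - I)^3) \ ker((A - I)^2), then set v_{i+1} = (A - I) v_i.

One such chain is v_1 = [[2, 8, -4, 13, 0]]^T, v_2 = [[0, 4, -1, 6, 0]]^T, v_3 = [[0, 3, -1, 5, 0]]^T. Check: (A - I) v_3 = [[0, 0, 0, 0, 0]]^T = 0.

v_1 = [[2, 8, -4, 13, 0]]^T, v_2 = [[0, 4, -1, 6, 0]]^T, v_3 = [[0, 3, -1, 5, 0]]^T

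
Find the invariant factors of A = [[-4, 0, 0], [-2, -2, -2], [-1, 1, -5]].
The Jordan structure of A has elementary divisors (x + 4), (x + 4), (x + 3). Arranging the block sizes at each eigenvalue in decreasing order and taking row products gives the invariant factors.

Invariant factors (smallest first, each dividing the next): x + 4, (x + 3)(x + 4).

Check: the last factor (x + 3)(x + 4) is the minimal polynomial, and the product (x + 3)(x + 4)^2 is the characteristic polynomial.

x + 4, (x + 3)(x + 4)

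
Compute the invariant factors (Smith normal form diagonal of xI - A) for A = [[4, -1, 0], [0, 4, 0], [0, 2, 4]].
x - 4, (x - 4)^2

The Jordan structure of A has elementary divisors (x - 4)^2, (x - 4). Arranging the block sizes at each eigenvalue in decreasing order and taking row products gives the invariant factors.

Invariant factors (smallest first, each dividing the next): x - 4, (x - 4)^2.

Check: the last factor (x - 4)^2 is the minimal polynomial, and the product (x - 4)^3 is the characteristic polynomial.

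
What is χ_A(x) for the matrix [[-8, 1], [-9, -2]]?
χ_A(x) = (x + 5)^2

xI - A = [[x + 8, -1], [9, x + 2]].

Expanding det(xI - A) along the first row:
det(xI - A) = + (x + 8)·det([[x + 2]]) - (-1)·det([[9]]).

Evaluating gives χ_A(x) = x^2 + 10x + 25 = (x + 5)^2.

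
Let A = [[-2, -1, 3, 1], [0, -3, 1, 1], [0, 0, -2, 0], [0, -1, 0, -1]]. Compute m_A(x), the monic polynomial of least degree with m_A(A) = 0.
The characteristic polynomial factors as (x + 2)^4. The minimal polynomial is ∏(x - λ)^{k_λ} where k_λ is the size of the largest Jordan block at λ.

For λ = -2: rank(A + 2I) = 2, and the largest Jordan block has size 3 (the smallest k with rank((A + 2I)^k) = rank((A + 2I)^(k+1))).

So m_A(x) = (x + 2)^3.

m_A(x) = (x + 2)^3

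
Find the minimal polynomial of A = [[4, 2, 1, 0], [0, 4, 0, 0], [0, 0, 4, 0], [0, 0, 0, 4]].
m_A(x) = (x - 4)^2

The characteristic polynomial factors as (x - 4)^4. The minimal polynomial is ∏(x - λ)^{k_λ} where k_λ is the size of the largest Jordan block at λ.

For λ = 4: rank(A - 4I) = 1, and the largest Jordan block has size 2 (the smallest k with rank((A - 4I)^k) = rank((A - 4I)^(k+1))).

So m_A(x) = (x - 4)^2.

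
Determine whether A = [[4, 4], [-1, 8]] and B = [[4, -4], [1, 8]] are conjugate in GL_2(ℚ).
Yes.

Two matrices over a field are similar if and only if they have the same invariant factors.

Both A and B have characteristic polynomial (x - 6)^2 and minimal polynomial (x - 6)^2. Computing further, both have invariant factors (x - 6)^2. Hence A and B are similar.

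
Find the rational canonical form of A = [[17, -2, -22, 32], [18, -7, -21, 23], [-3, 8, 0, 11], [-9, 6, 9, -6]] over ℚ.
R = [[0, -3, 0, 0], [1, 2, 0, 0], [0, 0, 0, -3], [0, 0, 1, 2]]

The invariant factors of A (the non-unit diagonal entries of the Smith normal form of xI - A over ℚ[x]) are x^2 - 2x + 3, x^2 - 2x + 3, each dividing the next. The characteristic polynomial is their product, (x^2 - 2x + 3)^2.

The rational canonical form is the block-diagonal matrix of companion matrices C(f_i):
R = [[0, -3, 0, 0], [1, 2, 0, 0], [0, 0, 0, -3], [0, 0, 1, 2]].

Note the characteristic polynomial does not split into linear factors over ℚ, so A has no Jordan form over ℚ; the rational canonical form exists over any field.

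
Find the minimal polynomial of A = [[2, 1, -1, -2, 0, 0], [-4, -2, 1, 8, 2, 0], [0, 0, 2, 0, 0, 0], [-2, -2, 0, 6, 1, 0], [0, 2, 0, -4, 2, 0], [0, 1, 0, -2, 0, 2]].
m_A(x) = (x - 2)^3

The characteristic polynomial factors as (x - 2)^6. The minimal polynomial is ∏(x - λ)^{k_λ} where k_λ is the size of the largest Jordan block at λ.

For λ = 2: rank(A - 2I) = 3, and the largest Jordan block has size 3 (the smallest k with rank((A - 2I)^k) = rank((A - 2I)^(k+1))).

So m_A(x) = (x - 2)^3.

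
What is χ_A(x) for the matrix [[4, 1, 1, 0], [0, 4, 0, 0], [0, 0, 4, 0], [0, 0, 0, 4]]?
xI - A = [[x - 4, -1, -1, 0], [0, x - 4, 0, 0], [0, 0, x - 4, 0], [0, 0, 0, x - 4]].

Expanding det(xI - A) along the first row:
det(xI - A) = + (x - 4)·det([[x - 4, 0, 0], [0, x - 4, 0], [0, 0, x - 4]]) - (-1)·det([[0, 0, 0], [0, x - 4, 0], [0, 0, x - 4]]) + (-1)·det([[0, x - 4, 0], [0, 0, 0], [0, 0, x - 4]]) - (0)·det([[0, x - 4, 0], [0, 0, x - 4], [0, 0, 0]]).

Evaluating gives χ_A(x) = x^4 - 16x^3 + 96x^2 - 256x + 256 = (x - 4)^4.

χ_A(x) = (x - 4)^4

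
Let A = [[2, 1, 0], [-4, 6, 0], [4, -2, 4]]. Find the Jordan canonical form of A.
The characteristic polynomial is det(xI - A) = (x - 4)^3, so the eigenvalues are 4 (algebraic multiplicity 3).

For λ = 4: rank(A - 4I) = 1, rank((A - 4I)^2) = 0. The eigenspace has dimension 3 - 1 = 2, so there are 2 Jordan blocks; the rank sequence gives block sizes [2, 1].

Assembling the blocks gives the Jordan form J above.

J = [[4, 1, 0], [0, 4, 0], [0, 0, 4]]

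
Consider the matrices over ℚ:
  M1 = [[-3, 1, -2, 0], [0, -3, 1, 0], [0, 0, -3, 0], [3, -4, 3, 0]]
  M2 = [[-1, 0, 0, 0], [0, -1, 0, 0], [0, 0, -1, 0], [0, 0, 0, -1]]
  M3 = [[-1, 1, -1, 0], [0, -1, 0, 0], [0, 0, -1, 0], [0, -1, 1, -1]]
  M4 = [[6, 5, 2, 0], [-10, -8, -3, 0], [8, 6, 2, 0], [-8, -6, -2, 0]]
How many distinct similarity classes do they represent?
Characteristic polynomials: χ_{M1} = x(x + 3)^3, χ_{M2} = (x + 1)^4, χ_{M3} = (x + 1)^4, χ_{M4} = x^4.

{M1}: invariant factors x(x + 3)^3.

{M2}: invariant factors x + 1, x + 1, x + 1, x + 1.

{M3}: invariant factors x + 1, x + 1, (x + 1)^2.

{M4}: invariant factors x, x^3.

Matrices are similar if and only if their invariant-factor lists agree; the partition into similarity classes is {M1}, {M2}, {M3}, {M4}.

4 classes: {M1}, {M2}, {M3}, {M4}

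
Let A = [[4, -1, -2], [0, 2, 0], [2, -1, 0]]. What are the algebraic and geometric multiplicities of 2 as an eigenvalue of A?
The characteristic polynomial is (x - 2)^3, so the factor x - 2 appears with exponent 3: the algebraic multiplicity is 3.

rank(A - 2I) = 1, so the eigenspace has dimension 3 - 1 = 2: the geometric multiplicity is 2.

Since 2 < 3, A is not diagonalizable.

algebraic multiplicity 3, geometric multiplicity 2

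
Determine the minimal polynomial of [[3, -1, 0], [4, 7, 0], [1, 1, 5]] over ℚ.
The characteristic polynomial factors as (x - 5)^3. The minimal polynomial is ∏(x - λ)^{k_λ} where k_λ is the size of the largest Jordan block at λ.

For λ = 5: rank(A - 5I) = 2, and the largest Jordan block has size 3 (the smallest k with rank((A - 5I)^k) = rank((A - 5I)^(k+1))).

So m_A(x) = (x - 5)^3.

m_A(x) = (x - 5)^3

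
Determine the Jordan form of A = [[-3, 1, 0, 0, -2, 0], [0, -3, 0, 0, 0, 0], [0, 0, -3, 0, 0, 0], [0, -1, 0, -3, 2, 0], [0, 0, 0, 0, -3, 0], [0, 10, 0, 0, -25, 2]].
J = [[-3, 1, 0, 0, 0, 0], [0, -3, 0, 0, 0, 0], [0, 0, -3, 0, 0, 0], [0, 0, 0, -3, 0, 0], [0, 0, 0, 0, -3, 0], [0, 0, 0, 0, 0, 2]]

The characteristic polynomial is det(xI - A) = (x - 2)(x + 3)^5, so the eigenvalues are -3 (algebraic multiplicity 5), 2 (algebraic multiplicity 1).

For λ = -3: rank(A + 3I) = 2, rank((A + 3I)^2) = 1. The eigenspace has dimension 6 - 2 = 4, so there are 4 Jordan blocks; the rank sequence gives block sizes [2, 1, 1, 1].

For λ = 2: algebraic multiplicity 1 gives one 1×1 block.

Assembling the blocks gives the Jordan form J above.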